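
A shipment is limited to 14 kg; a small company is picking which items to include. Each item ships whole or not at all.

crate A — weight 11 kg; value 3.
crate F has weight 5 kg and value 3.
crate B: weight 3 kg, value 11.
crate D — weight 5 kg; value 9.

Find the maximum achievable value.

crate F + crate B: weight 5 + 3 = 8 ≤ 14, value 3 + 11 = 14.
crate B + crate D: weight 3 + 5 = 8 ≤ 14, value 11 + 9 = 20.
crate F + crate B + crate D: weight 5 + 3 + 5 = 13 ≤ 14, value 3 + 11 + 9 = 23.
Best is crate F, crate B, and crate D with total value 23.

23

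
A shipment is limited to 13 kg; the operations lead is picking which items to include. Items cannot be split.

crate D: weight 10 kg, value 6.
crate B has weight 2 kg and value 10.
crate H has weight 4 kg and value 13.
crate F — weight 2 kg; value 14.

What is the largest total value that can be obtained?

crate B + crate H + crate F: weight 2 + 4 + 2 = 8 ≤ 13, value 10 + 13 + 14 = 37.
crate H + crate F: weight 4 + 2 = 6 ≤ 13, value 13 + 14 = 27.
Best is crate B, crate H, and crate F with total value 37.

37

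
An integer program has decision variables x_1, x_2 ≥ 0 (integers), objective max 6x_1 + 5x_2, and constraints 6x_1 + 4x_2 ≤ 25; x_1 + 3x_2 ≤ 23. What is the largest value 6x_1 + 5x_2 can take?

30

Relaxing integrality, the LP optimum is 31.25 at (x_1,x_2) = (0, 6.25), which is not an integer point.
(x_1,x_2)=(0,6): 6·0+4·6=24≤25, 1·0+3·6=18≤23, objective 30.
(x_1,x_2)=(0,5): 6·0+4·5=20≤25, 1·0+3·5=15≤23, objective 25.
Maximum is 30 at (x_1,x_2)=(0,6).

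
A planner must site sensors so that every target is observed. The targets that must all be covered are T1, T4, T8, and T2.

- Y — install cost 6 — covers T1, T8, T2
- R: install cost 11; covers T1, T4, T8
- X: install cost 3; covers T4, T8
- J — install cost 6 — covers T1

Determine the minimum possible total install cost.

9

Choose Y and X: together they cover T1, T4, T8, T2 — every target.
Total install cost: 6 + 3 = 9.
No cover costs less than 9.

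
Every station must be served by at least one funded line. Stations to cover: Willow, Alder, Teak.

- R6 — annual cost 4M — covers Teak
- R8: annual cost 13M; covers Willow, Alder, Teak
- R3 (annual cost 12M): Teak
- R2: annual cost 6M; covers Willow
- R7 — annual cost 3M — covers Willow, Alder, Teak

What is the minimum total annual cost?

3

This is a weighted set-cover instance.
R7 alone covers Willow, Alder, Teak — every station.
Total annual cost: 3.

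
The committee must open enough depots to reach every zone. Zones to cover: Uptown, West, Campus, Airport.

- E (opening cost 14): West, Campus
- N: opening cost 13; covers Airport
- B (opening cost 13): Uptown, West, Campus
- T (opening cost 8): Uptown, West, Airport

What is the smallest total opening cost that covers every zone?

21

Choose B and T: together they cover Uptown, West, Campus, Airport — every zone.
Total opening cost: 13 + 8 = 21.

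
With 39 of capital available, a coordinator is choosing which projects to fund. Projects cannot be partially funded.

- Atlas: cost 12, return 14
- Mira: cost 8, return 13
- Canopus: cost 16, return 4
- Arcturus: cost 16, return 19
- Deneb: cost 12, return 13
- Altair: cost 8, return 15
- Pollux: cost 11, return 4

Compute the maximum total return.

48

Mira + Arcturus + Altair: cost 8 + 16 + 8 = 32 ≤ 39, return 13 + 19 + 15 = 47.
Atlas + Arcturus + Altair: cost 12 + 16 + 8 = 36 ≤ 39, return 14 + 19 + 15 = 48.
Arcturus + Deneb + Altair: cost 16 + 12 + 8 = 36 ≤ 39, return 19 + 13 + 15 = 47.
Best is Atlas, Arcturus, and Altair with total return 48.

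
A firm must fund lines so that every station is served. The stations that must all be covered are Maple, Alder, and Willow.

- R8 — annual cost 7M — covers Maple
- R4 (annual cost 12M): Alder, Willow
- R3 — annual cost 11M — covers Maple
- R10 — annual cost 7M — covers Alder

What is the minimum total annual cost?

19

Choose R8 and R4: together they cover Maple, Alder, Willow — every station.
Total annual cost: 7 + 12 = 19.
No cover costs less than 19.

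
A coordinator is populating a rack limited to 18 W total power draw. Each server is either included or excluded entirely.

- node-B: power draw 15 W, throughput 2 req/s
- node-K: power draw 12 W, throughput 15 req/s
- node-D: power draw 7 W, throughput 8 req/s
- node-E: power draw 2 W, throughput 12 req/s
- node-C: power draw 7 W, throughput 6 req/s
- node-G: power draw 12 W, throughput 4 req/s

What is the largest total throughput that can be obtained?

Treat it as a binary knapsack problem.
node-K + node-E: power draw 12 + 2 = 14 ≤ 18, throughput 15 + 12 = 27.
node-D + node-E: power draw 7 + 2 = 9 ≤ 18, throughput 8 + 12 = 20.
node-D + node-E + node-C: power draw 7 + 2 + 7 = 16 ≤ 18, throughput 8 + 12 + 6 = 26.
Best is node-K and node-E with total throughput 27.

27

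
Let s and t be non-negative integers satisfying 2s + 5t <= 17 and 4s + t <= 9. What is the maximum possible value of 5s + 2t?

12

(s,t)=(2,1) is feasible, giving 12.
(s,t)=(1,3) is feasible, giving 11.
(s,t)=(2,0) is feasible, giving 10.
No feasible integer point exceeds 12.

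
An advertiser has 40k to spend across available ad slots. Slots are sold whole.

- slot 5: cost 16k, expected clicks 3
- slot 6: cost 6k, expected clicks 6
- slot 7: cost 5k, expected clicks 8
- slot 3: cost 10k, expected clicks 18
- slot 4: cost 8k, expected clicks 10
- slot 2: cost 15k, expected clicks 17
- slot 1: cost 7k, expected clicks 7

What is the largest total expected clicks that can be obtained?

Take slot 7, slot 3, slot 4, and slot 2: cost 5 + 10 + 8 + 15 = 38 ≤ 40, expected clicks 8 + 18 + 10 + 17 = 53.
No other feasible combination does better.

53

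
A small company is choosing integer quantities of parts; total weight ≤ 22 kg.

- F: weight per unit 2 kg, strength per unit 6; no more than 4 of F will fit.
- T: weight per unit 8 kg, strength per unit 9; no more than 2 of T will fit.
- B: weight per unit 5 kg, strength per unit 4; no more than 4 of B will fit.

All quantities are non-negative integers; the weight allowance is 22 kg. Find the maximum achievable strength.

37

F has the best ratio (6/2); taking only F gives at most 4×6 = 24 (stopped by the supply cap of 4).
Mixing does better — 4×F, 1×T, and 1×B: weight 21 ≤ 22, strength 4·6 + 1·9 + 1·4 = 37.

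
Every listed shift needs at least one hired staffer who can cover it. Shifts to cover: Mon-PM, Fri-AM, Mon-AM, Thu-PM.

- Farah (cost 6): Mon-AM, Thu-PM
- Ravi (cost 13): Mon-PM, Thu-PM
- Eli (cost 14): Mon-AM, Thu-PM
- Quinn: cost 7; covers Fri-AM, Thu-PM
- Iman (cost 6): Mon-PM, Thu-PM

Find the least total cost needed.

19

This is an integer covering problem.
Choose Farah, Quinn, and Iman: together they cover Mon-PM, Fri-AM, Mon-AM, Thu-PM — every shift.
Total cost: 6 + 7 + 6 = 19.
No cover costs less than 19.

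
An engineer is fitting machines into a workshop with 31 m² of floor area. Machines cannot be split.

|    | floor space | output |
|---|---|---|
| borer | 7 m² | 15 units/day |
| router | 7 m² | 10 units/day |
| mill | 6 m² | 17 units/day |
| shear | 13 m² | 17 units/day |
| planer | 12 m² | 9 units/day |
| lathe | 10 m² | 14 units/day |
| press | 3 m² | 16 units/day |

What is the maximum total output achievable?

Take borer, mill, shear, and press: floor space 7 + 6 + 13 + 3 = 29 ≤ 31, output 15 + 17 + 17 + 16 = 65.
No other feasible combination does better.

65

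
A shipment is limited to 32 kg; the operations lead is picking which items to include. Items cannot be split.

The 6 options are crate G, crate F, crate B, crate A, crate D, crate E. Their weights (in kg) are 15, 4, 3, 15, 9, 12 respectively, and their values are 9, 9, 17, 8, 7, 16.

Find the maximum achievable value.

Allowing fractional choices, the relaxed optimum would be about 51.4, but items are indivisible.
crate F + crate B + crate D + crate E: weight 4 + 3 + 9 + 12 = 28 ≤ 32, value 9 + 17 + 7 + 16 = 49.
crate F + crate B + crate E: weight 4 + 3 + 12 = 19 ≤ 32, value 9 + 17 + 16 = 42.
crate G + crate B + crate E: weight 15 + 3 + 12 = 30 ≤ 32, value 9 + 17 + 16 = 42.
Best is crate F, crate B, crate D, and crate E with total value 49.

49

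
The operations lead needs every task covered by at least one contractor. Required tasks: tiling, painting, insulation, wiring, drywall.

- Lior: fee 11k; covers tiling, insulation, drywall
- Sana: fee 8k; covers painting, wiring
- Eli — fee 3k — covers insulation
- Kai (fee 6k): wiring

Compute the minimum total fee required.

19

This is a weighted set-cover instance.
Choose Lior and Sana: together they cover tiling, painting, insulation, wiring, drywall — every task.
Total fee: 11 + 8 = 19.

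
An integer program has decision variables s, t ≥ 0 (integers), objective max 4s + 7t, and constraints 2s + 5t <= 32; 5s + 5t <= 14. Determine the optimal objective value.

(s,t)=(0,2): 2·0+5·2=10≤32, 5·0+5·2=10≤14, objective 14.
(s,t)=(1,1): 2·1+5·1=7≤32, 5·1+5·1=10≤14, objective 11.
(s,t)=(0,1): 2·0+5·1=5≤32, 5·0+5·1=5≤14, objective 7.
The best lattice point is (0,2), giving 14.

14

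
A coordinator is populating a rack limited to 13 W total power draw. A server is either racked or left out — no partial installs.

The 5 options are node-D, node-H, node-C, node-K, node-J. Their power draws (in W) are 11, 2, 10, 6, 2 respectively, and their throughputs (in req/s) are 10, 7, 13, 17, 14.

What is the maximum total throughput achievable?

node-C + node-J: power draw 10 + 2 = 12 ≤ 13, throughput 13 + 14 = 27.
node-H + node-K + node-J: power draw 2 + 6 + 2 = 10 ≤ 13, throughput 7 + 17 + 14 = 38.
node-K + node-J: power draw 6 + 2 = 8 ≤ 13, throughput 17 + 14 = 31.
Best is node-H, node-K, and node-J with total throughput 38.

38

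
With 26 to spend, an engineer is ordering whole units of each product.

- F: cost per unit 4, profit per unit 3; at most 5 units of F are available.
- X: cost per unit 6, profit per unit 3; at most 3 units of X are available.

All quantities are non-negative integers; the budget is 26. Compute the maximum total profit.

18

F has the best ratio (3/4); taking only F gives at most 5×3 = 15 (stopped by the supply cap of 5).
Mixing does better — 5×F and 1×X: cost 26 ≤ 26, profit 5·3 + 1·3 = 18.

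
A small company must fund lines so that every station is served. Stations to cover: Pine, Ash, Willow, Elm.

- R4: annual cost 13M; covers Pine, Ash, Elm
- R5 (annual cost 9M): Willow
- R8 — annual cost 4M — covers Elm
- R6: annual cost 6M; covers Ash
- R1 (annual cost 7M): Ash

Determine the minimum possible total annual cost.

This is an integer covering problem.
The greedy cost-per-new-station heuristic would pick R8, R6, R5, and R4 for 32, but a cheaper cover exists.
Choose R4 and R5: together they cover Pine, Ash, Willow, Elm — every station.
Total annual cost: 13 + 9 = 22.
No cover costs less than 22.

22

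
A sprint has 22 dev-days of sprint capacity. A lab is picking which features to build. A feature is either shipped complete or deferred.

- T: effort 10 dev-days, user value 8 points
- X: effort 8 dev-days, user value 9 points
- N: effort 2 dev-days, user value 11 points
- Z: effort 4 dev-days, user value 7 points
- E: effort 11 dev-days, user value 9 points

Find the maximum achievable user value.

29

X + N + E: effort 8 + 2 + 11 = 21 ≤ 22, user value 9 + 11 + 9 = 29.
X + N + Z: effort 8 + 2 + 4 = 14 ≤ 22, user value 9 + 11 + 7 = 27.
T + X + N: effort 10 + 8 + 2 = 20 ≤ 22, user value 8 + 9 + 11 = 28.
Best is X, N, and E with total user value 29.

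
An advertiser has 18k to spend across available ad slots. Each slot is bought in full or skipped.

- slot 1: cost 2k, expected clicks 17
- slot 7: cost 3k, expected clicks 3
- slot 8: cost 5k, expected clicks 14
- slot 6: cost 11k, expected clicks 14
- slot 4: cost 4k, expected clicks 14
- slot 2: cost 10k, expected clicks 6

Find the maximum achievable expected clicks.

Allowing fractional choices, the relaxed optimum would be about 53.9, but ad slots are indivisible.
slot 1 + slot 7 + slot 8 + slot 4: cost 2 + 3 + 5 + 4 = 14 ≤ 18, expected clicks 17 + 3 + 14 + 14 = 48.
slot 1 + slot 8 + slot 4: cost 2 + 5 + 4 = 11 ≤ 18, expected clicks 17 + 14 + 14 = 45.
Best is slot 1, slot 7, slot 8, and slot 4 with total expected clicks 48.

48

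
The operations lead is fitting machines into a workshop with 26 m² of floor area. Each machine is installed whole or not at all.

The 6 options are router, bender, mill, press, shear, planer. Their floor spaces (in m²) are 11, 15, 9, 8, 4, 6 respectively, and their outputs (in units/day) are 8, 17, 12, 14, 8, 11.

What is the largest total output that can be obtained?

37

Take mill, press, and planer: floor space 9 + 8 + 6 = 23 ≤ 26, output 12 + 14 + 11 = 37.
No other feasible combination does better.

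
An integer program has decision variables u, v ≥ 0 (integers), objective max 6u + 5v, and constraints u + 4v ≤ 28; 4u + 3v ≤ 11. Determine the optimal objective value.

(u,v)=(2,1): 1·2+4·1=6≤28, 4·2+3·1=11≤11, objective 17.
(u,v)=(1,2): 1·1+4·2=9≤28, 4·1+3·2=10≤11, objective 16.
(u,v)=(0,3): 1·0+4·3=12≤28, 4·0+3·3=9≤11, objective 15.
The best lattice point is (2,1), giving 17.

17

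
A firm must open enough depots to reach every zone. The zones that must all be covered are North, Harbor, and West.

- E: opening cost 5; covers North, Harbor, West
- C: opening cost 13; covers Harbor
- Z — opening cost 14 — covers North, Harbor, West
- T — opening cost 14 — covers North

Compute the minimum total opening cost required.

5

E alone covers North, Harbor, West — every zone.
Total opening cost: 5.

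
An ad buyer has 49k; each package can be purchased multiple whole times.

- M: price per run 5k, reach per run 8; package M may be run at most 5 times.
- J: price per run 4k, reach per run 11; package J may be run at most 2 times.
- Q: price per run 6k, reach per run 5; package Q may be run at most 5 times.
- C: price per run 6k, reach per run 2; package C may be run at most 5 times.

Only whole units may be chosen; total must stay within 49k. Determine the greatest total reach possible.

72

5×M, 2×J, and 2×Q: price 45 ≤ 49, reach 5·8 + 2·11 + 2·5 = 72.
4×M, 2×J, and 3×Q: price 46 ≤ 49, reach 4·8 + 2·11 + 3·5 = 69.
Best is 72.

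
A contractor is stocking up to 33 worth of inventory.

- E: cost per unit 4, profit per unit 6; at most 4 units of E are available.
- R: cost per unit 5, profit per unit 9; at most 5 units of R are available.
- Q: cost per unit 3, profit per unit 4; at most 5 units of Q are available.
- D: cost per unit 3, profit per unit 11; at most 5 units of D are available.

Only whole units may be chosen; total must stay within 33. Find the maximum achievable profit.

86

D has the best ratio (11/3); taking only D gives at most 5×11 = 55 (stopped by the supply cap of 5).
Mixing does better — 3×R, 1×Q, and 5×D: cost 33 ≤ 33, profit 3·9 + 1·4 + 5·11 = 86.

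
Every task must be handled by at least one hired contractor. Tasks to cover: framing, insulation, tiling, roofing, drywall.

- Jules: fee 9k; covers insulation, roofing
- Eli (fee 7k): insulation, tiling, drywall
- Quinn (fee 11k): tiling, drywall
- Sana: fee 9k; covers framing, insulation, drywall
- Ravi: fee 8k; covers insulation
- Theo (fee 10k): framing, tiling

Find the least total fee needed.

25

Choose Jules, Eli, and Sana: together they cover framing, insulation, tiling, roofing, drywall — every task.
Total fee: 9 + 7 + 9 = 25.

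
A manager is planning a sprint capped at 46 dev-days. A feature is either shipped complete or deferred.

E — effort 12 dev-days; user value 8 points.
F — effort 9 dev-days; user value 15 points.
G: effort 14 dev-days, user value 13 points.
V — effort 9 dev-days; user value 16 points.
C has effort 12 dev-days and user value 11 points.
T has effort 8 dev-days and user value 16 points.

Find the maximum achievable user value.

60

Treat it as a binary knapsack problem.
Allowing fractional choices, the relaxed optimum would be about 65.5, but features are indivisible.
F + V + C + T: effort 9 + 9 + 12 + 8 = 38 ≤ 46, user value 15 + 16 + 11 + 16 = 58.
G + V + C + T: effort 14 + 9 + 12 + 8 = 43 ≤ 46, user value 13 + 16 + 11 + 16 = 56.
F + G + V + T: effort 9 + 14 + 9 + 8 = 40 ≤ 46, user value 15 + 13 + 16 + 16 = 60.
Best is F, G, V, and T with total user value 60.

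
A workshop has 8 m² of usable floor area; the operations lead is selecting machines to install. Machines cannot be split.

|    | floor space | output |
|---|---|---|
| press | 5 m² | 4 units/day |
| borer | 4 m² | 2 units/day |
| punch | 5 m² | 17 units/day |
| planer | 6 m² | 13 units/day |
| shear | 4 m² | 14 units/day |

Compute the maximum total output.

borer + shear: floor space 4 + 4 = 8 ≤ 8, output 2 + 14 = 16.
punch: floor space 5 ≤ 8, output 17.
Best is punch with total output 17.

17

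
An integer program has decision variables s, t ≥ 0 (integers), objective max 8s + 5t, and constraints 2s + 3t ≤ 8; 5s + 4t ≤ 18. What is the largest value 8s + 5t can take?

(s,t)=(3,0): 2·3+3·0=6≤8, 5·3+4·0=15≤18, objective 24.
(s,t)=(2,1): 2·2+3·1=7≤8, 5·2+4·1=14≤18, objective 21.
(s,t)=(2,0): 2·2+3·0=4≤8, 5·2+4·0=10≤18, objective 16.
The best lattice point is (3,0), giving 24.

24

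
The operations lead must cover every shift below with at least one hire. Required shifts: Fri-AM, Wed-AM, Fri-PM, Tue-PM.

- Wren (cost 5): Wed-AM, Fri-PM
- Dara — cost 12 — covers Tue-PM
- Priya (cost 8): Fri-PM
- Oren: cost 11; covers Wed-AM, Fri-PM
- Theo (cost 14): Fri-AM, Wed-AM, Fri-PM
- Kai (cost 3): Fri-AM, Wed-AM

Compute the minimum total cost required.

Choose Wren, Dara, and Kai: together they cover Fri-AM, Wed-AM, Fri-PM, Tue-PM — every shift.
Total cost: 5 + 12 + 3 = 20.
No cover costs less than 20.

20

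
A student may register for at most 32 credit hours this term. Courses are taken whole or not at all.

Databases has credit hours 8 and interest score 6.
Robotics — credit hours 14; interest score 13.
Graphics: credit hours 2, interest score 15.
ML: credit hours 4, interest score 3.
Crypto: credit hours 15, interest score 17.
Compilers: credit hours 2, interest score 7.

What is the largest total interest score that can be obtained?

Databases + Graphics + Crypto + Compilers: credit hours 8 + 2 + 15 + 2 = 27 ≤ 32, interest score 6 + 15 + 17 + 7 = 45.
Databases + Graphics + ML + Crypto + Compilers: credit hours 8 + 2 + 4 + 15 + 2 = 31 ≤ 32, interest score 6 + 15 + 3 + 17 + 7 = 48.
Best is Databases, Graphics, ML, Crypto, and Compilers with total interest score 48.

48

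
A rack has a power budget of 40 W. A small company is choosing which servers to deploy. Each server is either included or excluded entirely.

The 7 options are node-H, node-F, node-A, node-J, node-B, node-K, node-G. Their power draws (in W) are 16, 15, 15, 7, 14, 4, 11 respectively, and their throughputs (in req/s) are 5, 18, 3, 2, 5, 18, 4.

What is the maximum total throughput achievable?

43

This is an integer program with binary decision variables.
Allowing fractional choices, the relaxed optimum would be about 43.6, but servers are indivisible.
node-F + node-J + node-B + node-K: power draw 15 + 7 + 14 + 4 = 40 ≤ 40, throughput 18 + 2 + 5 + 18 = 43.
node-F + node-B + node-K: power draw 15 + 14 + 4 = 33 ≤ 40, throughput 18 + 5 + 18 = 41.
node-F + node-J + node-K + node-G: power draw 15 + 7 + 4 + 11 = 37 ≤ 40, throughput 18 + 2 + 18 + 4 = 42.
Best is node-F, node-J, node-B, and node-K with total throughput 43.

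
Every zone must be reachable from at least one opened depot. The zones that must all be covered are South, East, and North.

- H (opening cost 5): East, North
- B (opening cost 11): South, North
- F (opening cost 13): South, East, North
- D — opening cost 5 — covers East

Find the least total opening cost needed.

The greedy cost-per-new-zone heuristic would pick H and B for 16, but a cheaper cover exists.
F alone covers South, East, North — every zone.
Total opening cost: 13.
No cover costs less than 13.

13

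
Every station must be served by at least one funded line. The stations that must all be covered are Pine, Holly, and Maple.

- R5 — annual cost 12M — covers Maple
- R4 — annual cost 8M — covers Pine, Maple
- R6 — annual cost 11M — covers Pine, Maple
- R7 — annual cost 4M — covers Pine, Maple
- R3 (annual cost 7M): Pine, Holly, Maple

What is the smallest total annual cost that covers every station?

This is an integer covering problem.
The greedy cost-per-new-station heuristic would pick R7 and R3 for 11, but a cheaper cover exists.
R3 alone covers Pine, Holly, Maple — every station.
Total annual cost: 7.
No cover costs less than 7.

7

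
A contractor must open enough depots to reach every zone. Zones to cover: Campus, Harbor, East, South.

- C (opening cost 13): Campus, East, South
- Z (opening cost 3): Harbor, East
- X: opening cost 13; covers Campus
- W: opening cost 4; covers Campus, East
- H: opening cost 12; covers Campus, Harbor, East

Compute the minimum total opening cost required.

The greedy cost-per-new-zone heuristic would pick Z, W, and C for 20, but a cheaper cover exists.
Choose C and Z: together they cover Campus, Harbor, East, South — every zone.
Total opening cost: 13 + 3 = 16.
No cover costs less than 16.

16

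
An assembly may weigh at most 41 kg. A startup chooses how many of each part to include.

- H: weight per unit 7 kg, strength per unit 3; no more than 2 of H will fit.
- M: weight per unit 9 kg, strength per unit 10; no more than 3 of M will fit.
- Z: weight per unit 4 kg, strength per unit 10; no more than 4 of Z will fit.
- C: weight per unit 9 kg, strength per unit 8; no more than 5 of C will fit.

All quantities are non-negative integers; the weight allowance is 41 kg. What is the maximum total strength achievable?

63

1×H, 1×M, 4×Z, and 1×C: weight 41 ≤ 41, strength 1·3 + 1·10 + 4·10 + 1·8 = 61.
1×H, 2×M, and 4×Z: weight 41 ≤ 41, strength 1·3 + 2·10 + 4·10 = 63.
Best is 63.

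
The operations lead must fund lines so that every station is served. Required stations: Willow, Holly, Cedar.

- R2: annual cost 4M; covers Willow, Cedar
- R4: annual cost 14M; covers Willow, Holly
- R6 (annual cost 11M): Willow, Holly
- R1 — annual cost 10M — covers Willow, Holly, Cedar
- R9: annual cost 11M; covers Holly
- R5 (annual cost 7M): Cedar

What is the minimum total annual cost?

This is a weighted set-cover instance.
The greedy cost-per-new-station heuristic would pick R2 and R1 for 14, but a cheaper cover exists.
R1 alone covers Willow, Holly, Cedar — every station.
Total annual cost: 10.
No cover costs less than 10.

10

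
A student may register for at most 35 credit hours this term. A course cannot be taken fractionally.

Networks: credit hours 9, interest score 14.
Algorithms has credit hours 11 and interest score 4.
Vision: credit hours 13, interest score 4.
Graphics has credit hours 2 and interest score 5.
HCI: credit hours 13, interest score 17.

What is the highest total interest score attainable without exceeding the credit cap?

Take Networks, Algorithms, Graphics, and HCI: credit hours 9 + 11 + 2 + 13 = 35 ≤ 35, interest score 14 + 4 + 5 + 17 = 40.
No other feasible combination does better.

40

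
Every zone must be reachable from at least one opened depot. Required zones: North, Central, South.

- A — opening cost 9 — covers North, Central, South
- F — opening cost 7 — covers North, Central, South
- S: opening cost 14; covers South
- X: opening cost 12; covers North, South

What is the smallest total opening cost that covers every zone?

F alone covers North, Central, South — every zone.
Total opening cost: 7.
No cover costs less than 7.

7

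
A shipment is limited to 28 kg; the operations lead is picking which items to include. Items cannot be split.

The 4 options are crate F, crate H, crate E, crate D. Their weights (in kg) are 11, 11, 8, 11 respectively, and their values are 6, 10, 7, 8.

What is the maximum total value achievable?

18

Take crate H and crate D: weight 11 + 11 = 22 ≤ 28, value 10 + 8 = 18.
No other feasible combination does better.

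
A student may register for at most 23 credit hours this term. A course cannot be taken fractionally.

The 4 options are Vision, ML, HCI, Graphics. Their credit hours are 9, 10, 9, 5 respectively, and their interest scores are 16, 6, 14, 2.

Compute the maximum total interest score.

32

Treat it as a binary knapsack problem.
Allowing fractional choices, the relaxed optimum would be about 33.0, but courses are indivisible.
Vision + HCI: credit hours 9 + 9 = 18 ≤ 23, interest score 16 + 14 = 30.
Vision + HCI + Graphics: credit hours 9 + 9 + 5 = 23 ≤ 23, interest score 16 + 14 + 2 = 32.
Best is Vision, HCI, and Graphics with total interest score 32.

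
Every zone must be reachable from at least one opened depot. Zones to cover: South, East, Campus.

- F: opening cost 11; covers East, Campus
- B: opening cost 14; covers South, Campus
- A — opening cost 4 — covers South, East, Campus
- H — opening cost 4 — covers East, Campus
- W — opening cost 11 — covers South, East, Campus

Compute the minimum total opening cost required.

4

This is a weighted set-cover instance.
A alone covers South, East, Campus — every zone.
Total opening cost: 4.
No cover costs less than 4.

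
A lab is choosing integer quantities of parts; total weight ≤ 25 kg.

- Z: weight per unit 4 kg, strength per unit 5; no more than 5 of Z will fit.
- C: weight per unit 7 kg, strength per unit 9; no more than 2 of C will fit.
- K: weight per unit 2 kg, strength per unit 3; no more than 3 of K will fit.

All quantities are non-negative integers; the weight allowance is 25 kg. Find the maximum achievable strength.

K has the best ratio (3/2); taking only K gives at most 3×3 = 9 (stopped by the supply cap of 3).
Mixing does better — 3×Z, 1×C, and 3×K: weight 25 ≤ 25, strength 3·5 + 1·9 + 3·3 = 33.

33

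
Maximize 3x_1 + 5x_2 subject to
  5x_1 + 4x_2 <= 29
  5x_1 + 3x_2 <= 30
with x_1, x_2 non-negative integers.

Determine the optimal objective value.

35

Relaxing integrality, the LP optimum is 36.25 at (x_1,x_2) = (0, 7.25), which is not an integer point.
(x_1,x_2)=(0,7): 5·0+4·7=28≤29, 5·0+3·7=21≤30, objective 35.
(x_1,x_2)=(1,6): 5·1+4·6=29≤29, 5·1+3·6=23≤30, objective 33.
(x_1,x_2)=(0,6): 5·0+4·6=24≤29, 5·0+3·6=18≤30, objective 30.
The best lattice point is (0,7), giving 35.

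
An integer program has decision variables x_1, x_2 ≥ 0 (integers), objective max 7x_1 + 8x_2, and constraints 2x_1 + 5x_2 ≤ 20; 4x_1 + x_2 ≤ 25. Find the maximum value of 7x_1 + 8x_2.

Relaxing integrality, the LP optimum is 54.17 at (x_1,x_2) = (5.83, 1.67), which is not an integer point.
(x_1,x_2)=(5,2): 2·5+5·2=20≤20, 4·5+1·2=22≤25, objective 51.
(x_1,x_2)=(6,1): 2·6+5·1=17≤20, 4·6+1·1=25≤25, objective 50.
(x_1,x_2)=(4,2): 2·4+5·2=18≤20, 4·4+1·2=18≤25, objective 44.
(x_1,x_2)=(5,1): 2·5+5·1=15≤20, 4·5+1·1=21≤25, objective 43.
The best lattice point is (5,2), giving 51.

51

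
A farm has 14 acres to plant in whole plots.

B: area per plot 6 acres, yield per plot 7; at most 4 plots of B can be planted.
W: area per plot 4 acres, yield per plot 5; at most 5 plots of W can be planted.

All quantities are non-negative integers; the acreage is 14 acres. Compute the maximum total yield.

17

W has the best ratio (5/4); taking only W gives at most 3×5 = 15 (stopped by the area limit).
Mixing does better — 1×B and 2×W: area 14 ≤ 14, yield 1·7 + 2·5 = 17.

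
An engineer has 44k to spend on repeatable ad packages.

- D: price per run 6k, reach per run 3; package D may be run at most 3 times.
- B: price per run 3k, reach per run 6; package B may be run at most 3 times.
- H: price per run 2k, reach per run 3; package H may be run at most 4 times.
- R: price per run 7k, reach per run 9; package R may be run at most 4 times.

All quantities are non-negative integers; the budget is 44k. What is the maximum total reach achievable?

63

This is a bounded integer knapsack.
2×B, 4×H, and 4×R: price 42 ≤ 44, reach 2·6 + 4·3 + 4·9 = 60.
3×B, 3×H, and 4×R: price 43 ≤ 44, reach 3·6 + 3·3 + 4·9 = 63.
Best is 63.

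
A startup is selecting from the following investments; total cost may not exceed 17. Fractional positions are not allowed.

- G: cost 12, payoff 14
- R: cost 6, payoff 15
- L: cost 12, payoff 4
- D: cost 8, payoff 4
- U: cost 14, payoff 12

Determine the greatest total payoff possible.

19

R + D: cost 6 + 8 = 14 ≤ 17, payoff 15 + 4 = 19.
G: cost 12 ≤ 17, payoff 14.
R: cost 6 ≤ 17, payoff 15.
Best is R and D with total payoff 19.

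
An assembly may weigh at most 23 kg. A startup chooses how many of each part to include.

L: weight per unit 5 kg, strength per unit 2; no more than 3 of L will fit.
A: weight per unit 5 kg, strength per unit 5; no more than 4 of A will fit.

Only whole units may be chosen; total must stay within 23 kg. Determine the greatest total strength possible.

This is a bounded integer knapsack.
A has the best ratio (5/5); taking only A gives at most 4×5 = 20 (stopped by the weight limit).
Optimal: 4×A: weight 20 ≤ 23, strength 4·5 = 20.

20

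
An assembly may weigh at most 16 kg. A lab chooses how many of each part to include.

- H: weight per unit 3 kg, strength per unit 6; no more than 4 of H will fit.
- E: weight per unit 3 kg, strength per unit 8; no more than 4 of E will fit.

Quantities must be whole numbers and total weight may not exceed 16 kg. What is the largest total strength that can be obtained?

This is a bounded integer knapsack.
E has the best ratio (8/3); taking only E gives at most 4×8 = 32 (stopped by the supply cap of 4).
Mixing does better — 1×H and 4×E: weight 15 ≤ 16, strength 1·6 + 4·8 = 38.

38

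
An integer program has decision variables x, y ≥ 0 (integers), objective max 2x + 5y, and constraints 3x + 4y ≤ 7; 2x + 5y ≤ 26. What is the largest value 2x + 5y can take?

The continuous relaxation peaks at (0, 1.75) with value 8.75; rounding to a feasible lattice point costs some objective.
(x,y)=(1,1): 3·1+4·1=7≤7, 2·1+5·1=7≤26, objective 7.
(x,y)=(0,1): 3·0+4·1=4≤7, 2·0+5·1=5≤26, objective 5.
(x,y)=(2,0): 3·2+4·0=6≤7, 2·2+5·0=4≤26, objective 4.
(x,y)=(1,0): 3·1+4·0=3≤7, 2·1+5·0=2≤26, objective 2.
No feasible integer point exceeds 7.

7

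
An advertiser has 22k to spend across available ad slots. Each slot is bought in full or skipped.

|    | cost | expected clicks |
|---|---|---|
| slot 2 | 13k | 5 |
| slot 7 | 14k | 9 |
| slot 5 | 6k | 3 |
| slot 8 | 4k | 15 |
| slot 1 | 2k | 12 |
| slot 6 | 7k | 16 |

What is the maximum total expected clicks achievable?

46

This is an integer program with binary decision variables.
Take slot 5, slot 8, slot 1, and slot 6: cost 6 + 4 + 2 + 7 = 19 ≤ 22, expected clicks 3 + 15 + 12 + 16 = 46.
No other feasible combination does better.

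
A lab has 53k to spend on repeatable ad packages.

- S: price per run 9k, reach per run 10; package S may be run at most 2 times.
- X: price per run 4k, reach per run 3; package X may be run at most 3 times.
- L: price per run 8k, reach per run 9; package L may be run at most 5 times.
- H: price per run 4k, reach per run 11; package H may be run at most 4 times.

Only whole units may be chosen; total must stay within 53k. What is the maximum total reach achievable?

84

This is a bounded integer knapsack.
Take 1×S, 1×X, 3×L, and 4×H: price 53 ≤ 53, reach 1·10 + 1·3 + 3·9 + 4·11 = 84.
H has the best ratio (11/4) and is taken to its limit of 4; remaining capacity is filled optimally with the others.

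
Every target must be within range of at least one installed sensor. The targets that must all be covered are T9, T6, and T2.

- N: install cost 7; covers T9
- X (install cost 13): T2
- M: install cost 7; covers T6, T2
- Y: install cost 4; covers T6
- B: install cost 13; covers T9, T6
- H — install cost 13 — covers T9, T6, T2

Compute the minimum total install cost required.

The greedy cost-per-new-target heuristic would pick M and N for 14, but a cheaper cover exists.
H alone covers T9, T6, T2 — every target.
Total install cost: 13.
No cover costs less than 13.

13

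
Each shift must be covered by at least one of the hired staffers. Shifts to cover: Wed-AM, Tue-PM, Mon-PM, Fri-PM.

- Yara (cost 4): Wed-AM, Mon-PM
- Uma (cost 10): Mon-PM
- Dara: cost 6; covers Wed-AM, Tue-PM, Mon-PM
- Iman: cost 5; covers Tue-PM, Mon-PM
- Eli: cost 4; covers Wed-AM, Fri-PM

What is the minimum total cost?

This is a weighted set-cover instance.
Choose Iman and Eli: together they cover Wed-AM, Tue-PM, Mon-PM, Fri-PM — every shift.
Total cost: 5 + 4 = 9.

9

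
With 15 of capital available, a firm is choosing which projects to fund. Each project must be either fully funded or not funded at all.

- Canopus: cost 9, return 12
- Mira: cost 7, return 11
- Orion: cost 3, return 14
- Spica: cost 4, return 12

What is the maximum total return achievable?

37

Take Mira, Orion, and Spica: cost 7 + 3 + 4 = 14 ≤ 15, return 11 + 14 + 12 = 37.
No other feasible combination does better.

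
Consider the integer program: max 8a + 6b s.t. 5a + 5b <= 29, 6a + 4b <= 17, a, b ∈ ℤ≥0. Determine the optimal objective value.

24

(a,b)=(0,4): 5·0+5·4=20≤29, 6·0+4·4=16≤17, objective 24.
(a,b)=(0,3): 5·0+5·3=15≤29, 6·0+4·3=12≤17, objective 18.
The best lattice point is (0,4), giving 24.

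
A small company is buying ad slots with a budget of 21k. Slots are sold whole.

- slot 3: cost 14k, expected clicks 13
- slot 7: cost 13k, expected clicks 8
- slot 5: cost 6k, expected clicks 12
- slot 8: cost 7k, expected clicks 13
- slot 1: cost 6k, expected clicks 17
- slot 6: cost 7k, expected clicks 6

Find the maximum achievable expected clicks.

Take slot 5, slot 8, and slot 1: cost 6 + 7 + 6 = 19 ≤ 21, expected clicks 12 + 13 + 17 = 42.
No other feasible combination does better.

42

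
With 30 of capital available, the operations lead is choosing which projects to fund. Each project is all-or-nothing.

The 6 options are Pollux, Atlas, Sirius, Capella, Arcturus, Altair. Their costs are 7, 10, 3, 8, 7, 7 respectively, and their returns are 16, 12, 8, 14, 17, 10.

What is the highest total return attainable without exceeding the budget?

57

Allowing fractional choices, the relaxed optimum would be about 62.1, but projects are indivisible.
Pollux + Sirius + Capella + Arcturus: cost 7 + 3 + 8 + 7 = 25 ≤ 30, return 16 + 8 + 14 + 17 = 55.
Pollux + Atlas + Sirius + Arcturus: cost 7 + 10 + 3 + 7 = 27 ≤ 30, return 16 + 12 + 8 + 17 = 53.
Pollux + Capella + Arcturus + Altair: cost 7 + 8 + 7 + 7 = 29 ≤ 30, return 16 + 14 + 17 + 10 = 57.
Best is Pollux, Capella, Arcturus, and Altair with total return 57.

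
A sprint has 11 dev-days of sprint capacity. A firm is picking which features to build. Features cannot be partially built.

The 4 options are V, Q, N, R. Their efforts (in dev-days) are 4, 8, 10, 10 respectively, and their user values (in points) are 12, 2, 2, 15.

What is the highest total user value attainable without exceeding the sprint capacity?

15

V: effort 4 ≤ 11, user value 12.
Q: effort 8 ≤ 11, user value 2.
R: effort 10 ≤ 11, user value 15.
Best is R with total user value 15.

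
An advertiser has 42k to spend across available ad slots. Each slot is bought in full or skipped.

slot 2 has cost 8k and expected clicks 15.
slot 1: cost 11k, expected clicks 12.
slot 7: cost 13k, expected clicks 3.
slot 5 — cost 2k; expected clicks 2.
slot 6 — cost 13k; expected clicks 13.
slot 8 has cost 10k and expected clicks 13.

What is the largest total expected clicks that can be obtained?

slot 2 + slot 1 + slot 6 + slot 8: cost 8 + 11 + 13 + 10 = 42 ≤ 42, expected clicks 15 + 12 + 13 + 13 = 53.
slot 2 + slot 5 + slot 6 + slot 8: cost 8 + 2 + 13 + 10 = 33 ≤ 42, expected clicks 15 + 2 + 13 + 13 = 43.
slot 2 + slot 1 + slot 7 + slot 8: cost 8 + 11 + 13 + 10 = 42 ≤ 42, expected clicks 15 + 12 + 3 + 13 = 43.
Best is slot 2, slot 1, slot 6, and slot 8 with total expected clicks 53.

53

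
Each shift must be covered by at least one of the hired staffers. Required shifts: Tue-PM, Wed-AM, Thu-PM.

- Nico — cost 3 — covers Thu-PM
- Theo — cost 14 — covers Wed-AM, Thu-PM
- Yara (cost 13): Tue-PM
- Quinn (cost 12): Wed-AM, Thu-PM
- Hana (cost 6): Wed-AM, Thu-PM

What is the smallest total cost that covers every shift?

19

The greedy cost-per-new-shift heuristic would pick Nico, Hana, and Yara for 22, but a cheaper cover exists.
Choose Yara and Hana: together they cover Tue-PM, Wed-AM, Thu-PM — every shift.
Total cost: 13 + 6 = 19.
No cover costs less than 19.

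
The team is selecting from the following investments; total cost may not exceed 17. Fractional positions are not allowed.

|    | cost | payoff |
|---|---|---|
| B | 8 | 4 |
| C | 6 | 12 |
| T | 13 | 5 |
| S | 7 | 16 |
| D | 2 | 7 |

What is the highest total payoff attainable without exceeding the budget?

35

This is a 0-1 knapsack instance.
Take C, S, and D: cost 6 + 7 + 2 = 15 ≤ 17, payoff 12 + 16 + 7 = 35.
No other feasible combination does better.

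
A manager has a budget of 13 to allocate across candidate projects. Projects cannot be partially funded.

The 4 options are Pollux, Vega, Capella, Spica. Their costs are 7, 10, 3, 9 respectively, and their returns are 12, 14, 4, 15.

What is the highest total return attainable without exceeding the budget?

Take Capella and Spica: cost 3 + 9 = 12 ≤ 13, return 4 + 15 = 19.
No other feasible combination does better.

19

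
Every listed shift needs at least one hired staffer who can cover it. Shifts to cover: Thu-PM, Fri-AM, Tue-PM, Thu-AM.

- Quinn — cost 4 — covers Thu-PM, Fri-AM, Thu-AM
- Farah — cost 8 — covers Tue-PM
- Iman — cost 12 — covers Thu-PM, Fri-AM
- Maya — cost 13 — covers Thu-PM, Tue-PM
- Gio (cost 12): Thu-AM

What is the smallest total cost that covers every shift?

12

Choose Quinn and Farah: together they cover Thu-PM, Fri-AM, Tue-PM, Thu-AM — every shift.
Total cost: 4 + 8 = 12.
No cover costs less than 12.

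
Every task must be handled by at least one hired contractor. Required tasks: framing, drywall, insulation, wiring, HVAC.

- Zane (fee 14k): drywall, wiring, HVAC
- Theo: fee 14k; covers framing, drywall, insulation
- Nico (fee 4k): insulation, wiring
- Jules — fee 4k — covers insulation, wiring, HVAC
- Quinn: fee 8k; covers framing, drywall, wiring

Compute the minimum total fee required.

This is a weighted set-cover instance.
Choose Jules and Quinn: together they cover framing, drywall, insulation, wiring, HVAC — every task.
Total fee: 4 + 8 = 12.
No cover costs less than 12.

12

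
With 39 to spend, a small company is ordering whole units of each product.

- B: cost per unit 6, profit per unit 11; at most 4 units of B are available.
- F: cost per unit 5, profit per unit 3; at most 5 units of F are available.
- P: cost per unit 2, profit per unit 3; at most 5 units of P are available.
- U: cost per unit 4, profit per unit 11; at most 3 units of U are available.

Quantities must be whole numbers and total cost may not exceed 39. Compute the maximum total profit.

This is a bounded integer knapsack.
U has the best ratio (11/4); taking only U gives at most 3×11 = 33 (stopped by the supply cap of 3).
Mixing does better — 4×B, 1×P, and 3×U: cost 38 ≤ 39, profit 4·11 + 1·3 + 3·11 = 80.

80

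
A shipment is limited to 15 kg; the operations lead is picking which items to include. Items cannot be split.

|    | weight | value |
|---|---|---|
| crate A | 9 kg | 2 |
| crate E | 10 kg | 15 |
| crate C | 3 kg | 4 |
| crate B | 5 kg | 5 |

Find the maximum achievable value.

Allowing fractional choices, the relaxed optimum would be about 21.0, but items are indivisible.
crate E + crate B: weight 10 + 5 = 15 ≤ 15, value 15 + 5 = 20.
crate E + crate C: weight 10 + 3 = 13 ≤ 15, value 15 + 4 = 19.
Best is crate E and crate B with total value 20.

20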